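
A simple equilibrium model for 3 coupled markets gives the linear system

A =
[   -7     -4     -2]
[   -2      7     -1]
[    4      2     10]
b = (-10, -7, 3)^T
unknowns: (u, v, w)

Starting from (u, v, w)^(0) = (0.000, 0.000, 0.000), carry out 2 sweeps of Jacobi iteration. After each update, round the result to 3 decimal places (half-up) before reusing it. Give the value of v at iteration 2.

Iteration 1:
  u = (-10 - (-4)·0.000 - (-2)·0.000) / (-7) = 1.429
  v = (-7 - (-2)·0.000 - (-1)·0.000) / (7) = -1.000
  w = (3 - (4)·0.000 - (2)·0.000) / (10) = 0.300
Iteration 2:
  u = (-10 - (-4)·-1.000 - (-2)·0.300) / (-7) = 1.914
  v = (-7 - (-2)·1.429 - (-1)·0.300) / (7) = -0.549
  w = (3 - (4)·1.429 - (2)·-1.000) / (10) = -0.072

-0.549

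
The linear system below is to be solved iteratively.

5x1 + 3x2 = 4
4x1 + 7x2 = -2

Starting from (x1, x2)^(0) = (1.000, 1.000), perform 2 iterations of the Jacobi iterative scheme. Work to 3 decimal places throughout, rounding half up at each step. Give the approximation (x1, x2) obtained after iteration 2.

(1.314, -0.400)

Iteration 1:
  x1 = (4 - (3)·1.000) / (5) = 0.200
  x2 = (-2 - (4)·1.000) / (7) = -0.857
Iteration 2:
  x1 = (4 - (3)·-0.857) / (5) = 1.314
  x2 = (-2 - (4)·0.200) / (7) = -0.400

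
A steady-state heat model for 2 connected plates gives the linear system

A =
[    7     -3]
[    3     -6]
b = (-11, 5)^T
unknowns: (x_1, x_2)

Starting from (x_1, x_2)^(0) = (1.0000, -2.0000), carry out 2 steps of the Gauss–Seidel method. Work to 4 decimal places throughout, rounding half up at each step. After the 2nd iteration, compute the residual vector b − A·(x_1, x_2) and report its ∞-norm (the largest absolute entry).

Iteration 1:
  x_1 = (-11 - (-3)·-2.0000) / (7) = -2.4286
  x_2 = (5 - (3)·-2.4286) / (-6) = -2.0476
Iteration 2:
  x_1 = (-11 - (-3)·-2.0476) / (7) = -2.4490
  x_2 = (5 - (3)·-2.4490) / (-6) = -2.0578
Residual b − A·x = (-0.0304, 0.0002); ∞-norm = 0.0304

0.0304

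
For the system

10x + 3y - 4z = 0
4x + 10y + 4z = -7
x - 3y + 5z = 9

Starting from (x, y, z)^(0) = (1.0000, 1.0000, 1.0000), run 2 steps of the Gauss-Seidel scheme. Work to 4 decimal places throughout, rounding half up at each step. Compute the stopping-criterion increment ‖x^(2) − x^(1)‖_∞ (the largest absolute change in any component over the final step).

0.6804

Iteration 1:
  x = (0 - (3)·1.0000 - (-4)·1.0000) / (10) = 0.1000
  y = (-7 - (4)·0.1000 - (4)·1.0000) / (10) = -1.1400
  z = (9 - (1)·0.1000 - (-3)·-1.1400) / (5) = 1.0960
Iteration 2:
  x = (0 - (3)·-1.1400 - (-4)·1.0960) / (10) = 0.7804
  y = (-7 - (4)·0.7804 - (4)·1.0960) / (10) = -1.4506
  z = (9 - (1)·0.7804 - (-3)·-1.4506) / (5) = 0.7736
Change: (0.6804, -0.3106, -0.3224) → max |·| = 0.6804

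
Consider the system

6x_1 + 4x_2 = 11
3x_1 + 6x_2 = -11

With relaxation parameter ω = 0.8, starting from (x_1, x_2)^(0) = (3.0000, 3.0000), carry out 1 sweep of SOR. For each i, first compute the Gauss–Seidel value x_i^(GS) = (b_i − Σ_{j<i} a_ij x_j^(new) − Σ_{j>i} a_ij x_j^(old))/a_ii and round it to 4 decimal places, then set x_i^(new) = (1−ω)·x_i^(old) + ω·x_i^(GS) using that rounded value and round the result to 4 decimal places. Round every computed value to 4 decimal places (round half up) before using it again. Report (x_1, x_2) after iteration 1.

(0.4666, -1.0533)

Iteration 1:
  x_1: GS value = (11 - (4)·3.0000) / (6) = -0.1667;  x_1 ← (1−ω)·3.0000 + ω·-0.1667 = 0.4666
  x_2: GS value = (-11 - (3)·0.4666) / (6) = -2.0666;  x_2 ← (1−ω)·3.0000 + ω·-2.0666 = -1.0533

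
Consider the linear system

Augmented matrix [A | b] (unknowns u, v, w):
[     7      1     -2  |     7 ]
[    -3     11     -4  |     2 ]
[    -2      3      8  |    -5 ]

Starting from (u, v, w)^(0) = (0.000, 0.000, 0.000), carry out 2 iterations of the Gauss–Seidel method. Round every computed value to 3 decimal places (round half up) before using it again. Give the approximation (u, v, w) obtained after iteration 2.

Iteration 1:
  u = (7 - (1)·0.000 - (-2)·0.000) / (7) = 1.000
  v = (2 - (-3)·1.000 - (-4)·0.000) / (11) = 0.455
  w = (-5 - (-2)·1.000 - (3)·0.455) / (8) = -0.546
Iteration 2:
  u = (7 - (1)·0.455 - (-2)·-0.546) / (7) = 0.779
  v = (2 - (-3)·0.779 - (-4)·-0.546) / (11) = 0.196
  w = (-5 - (-2)·0.779 - (3)·0.196) / (8) = -0.504

(0.779, 0.196, -0.504)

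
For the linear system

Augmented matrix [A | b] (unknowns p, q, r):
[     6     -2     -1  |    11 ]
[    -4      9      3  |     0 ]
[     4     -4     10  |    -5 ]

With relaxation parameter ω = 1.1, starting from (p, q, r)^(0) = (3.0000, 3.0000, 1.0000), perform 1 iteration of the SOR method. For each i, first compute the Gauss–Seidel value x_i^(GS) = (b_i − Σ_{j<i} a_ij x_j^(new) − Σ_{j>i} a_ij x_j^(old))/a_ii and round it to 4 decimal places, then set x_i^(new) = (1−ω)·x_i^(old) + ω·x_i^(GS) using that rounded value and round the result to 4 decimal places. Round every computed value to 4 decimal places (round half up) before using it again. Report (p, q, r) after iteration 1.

(3.0000, 0.8000, -1.6180)

Iteration 1:
  p: GS value = (11 - (-2)·3.0000 - (-1)·1.0000) / (6) = 3.0000;  p ← (1−ω)·3.0000 + ω·3.0000 = 3.0000
  q: GS value = (0 - (-4)·3.0000 - (3)·1.0000) / (9) = 1.0000;  q ← (1−ω)·3.0000 + ω·1.0000 = 0.8000
  r: GS value = (-5 - (4)·3.0000 - (-4)·0.8000) / (10) = -1.3800;  r ← (1−ω)·1.0000 + ω·-1.3800 = -1.6180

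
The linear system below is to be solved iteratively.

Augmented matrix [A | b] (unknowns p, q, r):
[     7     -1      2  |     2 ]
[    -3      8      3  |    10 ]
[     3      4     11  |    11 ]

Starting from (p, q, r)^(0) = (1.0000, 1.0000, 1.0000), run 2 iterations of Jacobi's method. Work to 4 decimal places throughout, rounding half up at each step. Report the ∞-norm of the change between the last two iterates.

Iteration 1:
  p = (2 - (-1)·1.0000 - (2)·1.0000) / (7) = 0.1429
  q = (10 - (-3)·1.0000 - (3)·1.0000) / (8) = 1.2500
  r = (11 - (3)·1.0000 - (4)·1.0000) / (11) = 0.3636
Iteration 2:
  p = (2 - (-1)·1.2500 - (2)·0.3636) / (7) = 0.3604
  q = (10 - (-3)·0.1429 - (3)·0.3636) / (8) = 1.1672
  r = (11 - (3)·0.1429 - (4)·1.2500) / (11) = 0.5065
Change: (0.2175, -0.0828, 0.1429) → max |·| = 0.2175

0.2175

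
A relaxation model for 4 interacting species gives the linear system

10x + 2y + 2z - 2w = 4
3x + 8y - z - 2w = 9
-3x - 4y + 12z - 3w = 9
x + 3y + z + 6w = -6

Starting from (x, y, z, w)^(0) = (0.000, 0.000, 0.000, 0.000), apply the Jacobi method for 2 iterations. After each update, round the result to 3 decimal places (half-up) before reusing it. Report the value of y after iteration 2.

Iteration 1:
  x = (4 - (2)·0.000 - (2)·0.000 - (-2)·0.000) / (10) = 0.400
  y = (9 - (3)·0.000 - (-1)·0.000 - (-2)·0.000) / (8) = 1.125
  z = (9 - (-3)·0.000 - (-4)·0.000 - (-3)·0.000) / (12) = 0.750
  w = (-6 - (1)·0.000 - (3)·0.000 - (1)·0.000) / (6) = -1.000
Iteration 2:
  x = (4 - (2)·1.125 - (2)·0.750 - (-2)·-1.000) / (10) = -0.175
  y = (9 - (3)·0.400 - (-1)·0.750 - (-2)·-1.000) / (8) = 0.819
  z = (9 - (-3)·0.400 - (-4)·1.125 - (-3)·-1.000) / (12) = 0.975
  w = (-6 - (1)·0.400 - (3)·1.125 - (1)·0.750) / (6) = -1.754

0.819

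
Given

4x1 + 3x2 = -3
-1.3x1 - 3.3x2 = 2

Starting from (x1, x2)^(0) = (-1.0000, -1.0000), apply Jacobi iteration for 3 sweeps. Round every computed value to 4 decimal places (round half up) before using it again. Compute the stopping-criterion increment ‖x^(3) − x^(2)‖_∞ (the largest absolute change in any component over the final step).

Iteration 1:
  x1 = (-3 - (3)·-1.0000) / (4) = 0.0000
  x2 = (2 - (-1.3)·-1.0000) / (-3.3) = -0.2121
Iteration 2:
  x1 = (-3 - (3)·-0.2121) / (4) = -0.5909
  x2 = (2 - (-1.3)·0.0000) / (-3.3) = -0.6061
Iteration 3:
  x1 = (-3 - (3)·-0.6061) / (4) = -0.2954
  x2 = (2 - (-1.3)·-0.5909) / (-3.3) = -0.3733
Change: (0.2955, 0.2328) → max |·| = 0.2955

0.2955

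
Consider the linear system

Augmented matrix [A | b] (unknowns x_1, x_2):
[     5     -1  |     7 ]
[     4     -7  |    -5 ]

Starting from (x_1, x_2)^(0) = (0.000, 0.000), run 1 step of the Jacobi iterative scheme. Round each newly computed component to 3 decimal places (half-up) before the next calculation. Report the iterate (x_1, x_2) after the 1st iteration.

(1.400, 0.714)

Iteration 1:
  x_1 = (7 - (-1)·0.000) / (5) = 1.400
  x_2 = (-5 - (4)·0.000) / (-7) = 0.714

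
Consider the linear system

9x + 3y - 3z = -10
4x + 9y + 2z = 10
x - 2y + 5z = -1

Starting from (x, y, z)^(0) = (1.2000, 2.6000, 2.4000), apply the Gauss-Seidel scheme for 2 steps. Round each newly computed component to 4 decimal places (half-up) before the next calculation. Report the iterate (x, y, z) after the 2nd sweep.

Iteration 1:
  x = (-10 - (3)·2.6000 - (-3)·2.4000) / (9) = -1.1778
  y = (10 - (4)·-1.1778 - (2)·2.4000) / (9) = 1.1012
  z = (-1 - (1)·-1.1778 - (-2)·1.1012) / (5) = 0.4760
Iteration 2:
  x = (-10 - (3)·1.1012 - (-3)·0.4760) / (9) = -1.3195
  y = (10 - (4)·-1.3195 - (2)·0.4760) / (9) = 1.5918
  z = (-1 - (1)·-1.3195 - (-2)·1.5918) / (5) = 0.7006

(-1.3195, 1.5918, 0.7006)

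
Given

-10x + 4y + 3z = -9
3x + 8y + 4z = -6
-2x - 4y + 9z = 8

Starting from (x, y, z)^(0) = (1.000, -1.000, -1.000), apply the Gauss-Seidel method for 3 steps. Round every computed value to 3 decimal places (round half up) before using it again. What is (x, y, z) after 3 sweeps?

(0.422, -1.126, 0.482)

Iteration 1:
  x = (-9 - (4)·-1.000 - (3)·-1.000) / (-10) = 0.200
  y = (-6 - (3)·0.200 - (4)·-1.000) / (8) = -0.325
  z = (8 - (-2)·0.200 - (-4)·-0.325) / (9) = 0.789
Iteration 2:
  x = (-9 - (4)·-0.325 - (3)·0.789) / (-10) = 1.007
  y = (-6 - (3)·1.007 - (4)·0.789) / (8) = -1.522
  z = (8 - (-2)·1.007 - (-4)·-1.522) / (9) = 0.436
Iteration 3:
  x = (-9 - (4)·-1.522 - (3)·0.436) / (-10) = 0.422
  y = (-6 - (3)·0.422 - (4)·0.436) / (8) = -1.126
  z = (8 - (-2)·0.422 - (-4)·-1.126) / (9) = 0.482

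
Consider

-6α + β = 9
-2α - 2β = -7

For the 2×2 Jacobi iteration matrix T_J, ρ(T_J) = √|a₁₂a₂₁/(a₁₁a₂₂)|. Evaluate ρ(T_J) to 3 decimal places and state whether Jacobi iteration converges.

a₁₂a₂₁/(a₁₁a₂₂) = (1)·(-2) / ((-6)·(-2)) = -0.166667
ρ = √|-0.166667| = √0.166667 = 0.408
ρ < 1, so Jacobi converges

0.408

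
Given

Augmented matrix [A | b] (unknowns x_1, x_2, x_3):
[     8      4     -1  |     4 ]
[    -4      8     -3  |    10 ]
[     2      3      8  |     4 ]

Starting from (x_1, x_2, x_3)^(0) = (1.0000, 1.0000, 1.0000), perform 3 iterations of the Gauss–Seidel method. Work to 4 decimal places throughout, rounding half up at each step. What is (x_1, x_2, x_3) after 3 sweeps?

Iteration 1:
  x_1 = (4 - (4)·1.0000 - (-1)·1.0000) / (8) = 0.1250
  x_2 = (10 - (-4)·0.1250 - (-3)·1.0000) / (8) = 1.6875
  x_3 = (4 - (2)·0.1250 - (3)·1.6875) / (8) = -0.1641
Iteration 2:
  x_1 = (4 - (4)·1.6875 - (-1)·-0.1641) / (8) = -0.3643
  x_2 = (10 - (-4)·-0.3643 - (-3)·-0.1641) / (8) = 1.0063
  x_3 = (4 - (2)·-0.3643 - (3)·1.0063) / (8) = 0.2137
Iteration 3:
  x_1 = (4 - (4)·1.0063 - (-1)·0.2137) / (8) = 0.0236
  x_2 = (10 - (-4)·0.0236 - (-3)·0.2137) / (8) = 1.3419
  x_3 = (4 - (2)·0.0236 - (3)·1.3419) / (8) = -0.0091

(0.0236, 1.3419, -0.0091)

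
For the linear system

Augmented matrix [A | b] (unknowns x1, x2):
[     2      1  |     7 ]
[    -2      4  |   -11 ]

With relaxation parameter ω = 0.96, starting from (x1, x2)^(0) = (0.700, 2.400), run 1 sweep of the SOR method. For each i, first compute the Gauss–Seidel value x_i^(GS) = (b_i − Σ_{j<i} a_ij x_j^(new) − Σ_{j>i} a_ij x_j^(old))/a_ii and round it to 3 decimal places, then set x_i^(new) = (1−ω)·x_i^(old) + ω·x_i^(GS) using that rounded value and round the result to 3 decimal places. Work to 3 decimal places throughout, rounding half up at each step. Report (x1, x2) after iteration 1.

Iteration 1:
  x1: GS value = (7 - (1)·2.400) / (2) = 2.300;  x1 ← (1−ω)·0.700 + ω·2.300 = 2.236
  x2: GS value = (-11 - (-2)·2.236) / (4) = -1.632;  x2 ← (1−ω)·2.400 + ω·-1.632 = -1.471

(2.236, -1.471)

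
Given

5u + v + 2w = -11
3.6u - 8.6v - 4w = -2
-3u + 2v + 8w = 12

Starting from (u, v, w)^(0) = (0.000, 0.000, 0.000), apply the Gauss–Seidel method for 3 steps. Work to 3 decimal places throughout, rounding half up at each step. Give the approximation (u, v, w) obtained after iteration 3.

(-2.323, -1.154, 0.917)

Iteration 1:
  u = (-11 - (1)·0.000 - (2)·0.000) / (5) = -2.200
  v = (-2 - (3.6)·-2.200 - (-4)·0.000) / (-8.6) = -0.688
  w = (12 - (-3)·-2.200 - (2)·-0.688) / (8) = 0.847
Iteration 2:
  u = (-11 - (1)·-0.688 - (2)·0.847) / (5) = -2.401
  v = (-2 - (3.6)·-2.401 - (-4)·0.847) / (-8.6) = -1.166
  w = (12 - (-3)·-2.401 - (2)·-1.166) / (8) = 0.891
Iteration 3:
  u = (-11 - (1)·-1.166 - (2)·0.891) / (5) = -2.323
  v = (-2 - (3.6)·-2.323 - (-4)·0.891) / (-8.6) = -1.154
  w = (12 - (-3)·-2.323 - (2)·-1.154) / (8) = 0.917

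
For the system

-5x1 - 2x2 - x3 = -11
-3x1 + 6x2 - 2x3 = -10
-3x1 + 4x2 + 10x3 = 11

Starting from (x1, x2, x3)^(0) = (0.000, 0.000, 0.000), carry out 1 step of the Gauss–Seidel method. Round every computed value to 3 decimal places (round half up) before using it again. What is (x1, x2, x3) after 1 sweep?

(2.200, -0.567, 1.987)

Iteration 1:
  x1 = (-11 - (-2)·0.000 - (-1)·0.000) / (-5) = 2.200
  x2 = (-10 - (-3)·2.200 - (-2)·0.000) / (6) = -0.567
  x3 = (11 - (-3)·2.200 - (4)·-0.567) / (10) = 1.987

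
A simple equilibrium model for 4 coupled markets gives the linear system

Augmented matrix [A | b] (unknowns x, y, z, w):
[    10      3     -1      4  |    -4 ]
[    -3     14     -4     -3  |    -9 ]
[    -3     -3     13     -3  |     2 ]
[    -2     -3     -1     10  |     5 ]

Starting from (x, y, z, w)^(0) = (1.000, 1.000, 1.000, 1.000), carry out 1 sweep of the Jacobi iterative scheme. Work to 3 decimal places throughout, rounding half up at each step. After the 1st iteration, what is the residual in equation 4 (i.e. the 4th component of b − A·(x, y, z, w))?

-6.941

Iteration 1:
  x = (-4 - (3)·1.000 - (-1)·1.000 - (4)·1.000) / (10) = -1.000
  y = (-9 - (-3)·1.000 - (-4)·1.000 - (-3)·1.000) / (14) = 0.071
  z = (2 - (-3)·1.000 - (-3)·1.000 - (-3)·1.000) / (13) = 0.846
  w = (5 - (-2)·1.000 - (-3)·1.000 - (-1)·1.000) / (10) = 1.100
Residual b − A·x = (2.233, -6.310, -8.485, -6.941)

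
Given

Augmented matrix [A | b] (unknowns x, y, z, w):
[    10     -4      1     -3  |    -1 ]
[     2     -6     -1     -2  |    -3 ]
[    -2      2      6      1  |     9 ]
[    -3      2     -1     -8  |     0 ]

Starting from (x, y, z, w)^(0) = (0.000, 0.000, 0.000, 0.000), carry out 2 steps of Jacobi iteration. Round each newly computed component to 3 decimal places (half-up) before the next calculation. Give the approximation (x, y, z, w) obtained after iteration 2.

(-0.050, 0.217, 1.300, -0.025)

Iteration 1:
  x = (-1 - (-4)·0.000 - (1)·0.000 - (-3)·0.000) / (10) = -0.100
  y = (-3 - (2)·0.000 - (-1)·0.000 - (-2)·0.000) / (-6) = 0.500
  z = (9 - (-2)·0.000 - (2)·0.000 - (1)·0.000) / (6) = 1.500
  w = (0 - (-3)·0.000 - (2)·0.000 - (-1)·0.000) / (-8) = 0.000
Iteration 2:
  x = (-1 - (-4)·0.500 - (1)·1.500 - (-3)·0.000) / (10) = -0.050
  y = (-3 - (2)·-0.100 - (-1)·1.500 - (-2)·0.000) / (-6) = 0.217
  z = (9 - (-2)·-0.100 - (2)·0.500 - (1)·0.000) / (6) = 1.300
  w = (0 - (-3)·-0.100 - (2)·0.500 - (-1)·1.500) / (-8) = -0.025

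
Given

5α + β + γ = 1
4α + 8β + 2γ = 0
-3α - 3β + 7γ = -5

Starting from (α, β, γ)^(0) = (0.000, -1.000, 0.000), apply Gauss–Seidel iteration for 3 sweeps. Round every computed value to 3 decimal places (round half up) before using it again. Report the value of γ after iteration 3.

-0.585

Iteration 1:
  α = (1 - (1)·-1.000 - (1)·0.000) / (5) = 0.400
  β = (0 - (4)·0.400 - (2)·0.000) / (8) = -0.200
  γ = (-5 - (-3)·0.400 - (-3)·-0.200) / (7) = -0.629
Iteration 2:
  α = (1 - (1)·-0.200 - (1)·-0.629) / (5) = 0.366
  β = (0 - (4)·0.366 - (2)·-0.629) / (8) = -0.026
  γ = (-5 - (-3)·0.366 - (-3)·-0.026) / (7) = -0.569
Iteration 3:
  α = (1 - (1)·-0.026 - (1)·-0.569) / (5) = 0.319
  β = (0 - (4)·0.319 - (2)·-0.569) / (8) = -0.017
  γ = (-5 - (-3)·0.319 - (-3)·-0.017) / (7) = -0.585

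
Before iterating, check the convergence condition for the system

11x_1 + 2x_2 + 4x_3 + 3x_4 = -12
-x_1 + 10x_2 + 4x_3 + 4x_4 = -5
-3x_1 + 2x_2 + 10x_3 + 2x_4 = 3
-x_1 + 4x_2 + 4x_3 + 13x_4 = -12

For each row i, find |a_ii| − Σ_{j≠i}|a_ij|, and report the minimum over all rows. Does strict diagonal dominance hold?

1

row 1: |11| − (2+4+3) = 2
row 2: |10| − (1+4+4) = 1
row 3: |10| − (3+2+2) = 3
row 4: |13| − (1+4+4) = 4
minimum over rows = 1 → strictly diagonally dominant (convergence guaranteed)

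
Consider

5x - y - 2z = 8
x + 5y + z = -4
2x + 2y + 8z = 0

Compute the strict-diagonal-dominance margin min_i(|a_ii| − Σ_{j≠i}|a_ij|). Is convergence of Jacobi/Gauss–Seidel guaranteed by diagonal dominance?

2

row 1: |5| − (1+2) = 2
row 2: |5| − (1+1) = 3
row 3: |8| − (2+2) = 4
minimum over rows = 2 → strictly diagonally dominant (convergence guaranteed)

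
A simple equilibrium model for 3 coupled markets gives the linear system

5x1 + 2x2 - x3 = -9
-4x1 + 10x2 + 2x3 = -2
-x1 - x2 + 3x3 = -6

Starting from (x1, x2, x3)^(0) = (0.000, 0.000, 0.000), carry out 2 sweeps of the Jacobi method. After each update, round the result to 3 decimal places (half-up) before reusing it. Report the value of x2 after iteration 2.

-0.520

Iteration 1:
  x1 = (-9 - (2)·0.000 - (-1)·0.000) / (5) = -1.800
  x2 = (-2 - (-4)·0.000 - (2)·0.000) / (10) = -0.200
  x3 = (-6 - (-1)·0.000 - (-1)·0.000) / (3) = -2.000
Iteration 2:
  x1 = (-9 - (2)·-0.200 - (-1)·-2.000) / (5) = -2.120
  x2 = (-2 - (-4)·-1.800 - (2)·-2.000) / (10) = -0.520
  x3 = (-6 - (-1)·-1.800 - (-1)·-0.200) / (3) = -2.667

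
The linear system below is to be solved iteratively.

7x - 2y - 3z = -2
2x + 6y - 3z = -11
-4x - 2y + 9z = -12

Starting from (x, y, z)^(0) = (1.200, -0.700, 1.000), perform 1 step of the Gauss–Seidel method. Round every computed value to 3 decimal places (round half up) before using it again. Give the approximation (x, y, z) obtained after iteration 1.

Iteration 1:
  x = (-2 - (-2)·-0.700 - (-3)·1.000) / (7) = -0.057
  y = (-11 - (2)·-0.057 - (-3)·1.000) / (6) = -1.314
  z = (-12 - (-4)·-0.057 - (-2)·-1.314) / (9) = -1.651

(-0.057, -1.314, -1.651)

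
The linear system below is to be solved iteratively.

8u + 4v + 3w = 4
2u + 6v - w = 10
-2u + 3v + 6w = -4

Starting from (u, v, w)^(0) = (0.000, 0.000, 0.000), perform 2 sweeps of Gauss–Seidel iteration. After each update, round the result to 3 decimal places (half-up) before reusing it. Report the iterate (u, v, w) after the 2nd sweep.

Iteration 1:
  u = (4 - (4)·0.000 - (3)·0.000) / (8) = 0.500
  v = (10 - (2)·0.500 - (-1)·0.000) / (6) = 1.500
  w = (-4 - (-2)·0.500 - (3)·1.500) / (6) = -1.250
Iteration 2:
  u = (4 - (4)·1.500 - (3)·-1.250) / (8) = 0.219
  v = (10 - (2)·0.219 - (-1)·-1.250) / (6) = 1.385
  w = (-4 - (-2)·0.219 - (3)·1.385) / (6) = -1.286

(0.219, 1.385, -1.286)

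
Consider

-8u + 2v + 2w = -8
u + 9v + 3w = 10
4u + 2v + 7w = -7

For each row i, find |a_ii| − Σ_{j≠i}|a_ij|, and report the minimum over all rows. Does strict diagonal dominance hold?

row 1: |-8| − (2+2) = 4
row 2: |9| − (1+3) = 5
row 3: |7| − (4+2) = 1
minimum over rows = 1 → strictly diagonally dominant (convergence guaranteed)

1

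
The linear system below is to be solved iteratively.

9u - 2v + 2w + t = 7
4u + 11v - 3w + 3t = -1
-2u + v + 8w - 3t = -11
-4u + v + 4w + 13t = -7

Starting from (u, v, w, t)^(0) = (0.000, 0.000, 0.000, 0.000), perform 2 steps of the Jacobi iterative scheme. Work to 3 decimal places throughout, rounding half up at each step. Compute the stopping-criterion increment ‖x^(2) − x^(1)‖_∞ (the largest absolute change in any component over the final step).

Iteration 1:
  u = (7 - (-2)·0.000 - (2)·0.000 - (1)·0.000) / (9) = 0.778
  v = (-1 - (4)·0.000 - (-3)·0.000 - (3)·0.000) / (11) = -0.091
  w = (-11 - (-2)·0.000 - (1)·0.000 - (-3)·0.000) / (8) = -1.375
  t = (-7 - (-4)·0.000 - (1)·0.000 - (4)·0.000) / (13) = -0.538
Iteration 2:
  u = (7 - (-2)·-0.091 - (2)·-1.375 - (1)·-0.538) / (9) = 1.123
  v = (-1 - (4)·0.778 - (-3)·-1.375 - (3)·-0.538) / (11) = -0.602
  w = (-11 - (-2)·0.778 - (1)·-0.091 - (-3)·-0.538) / (8) = -1.371
  t = (-7 - (-4)·0.778 - (1)·-0.091 - (4)·-1.375) / (13) = 0.131
Change: (0.345, -0.511, 0.004, 0.669) → max |·| = 0.669

0.669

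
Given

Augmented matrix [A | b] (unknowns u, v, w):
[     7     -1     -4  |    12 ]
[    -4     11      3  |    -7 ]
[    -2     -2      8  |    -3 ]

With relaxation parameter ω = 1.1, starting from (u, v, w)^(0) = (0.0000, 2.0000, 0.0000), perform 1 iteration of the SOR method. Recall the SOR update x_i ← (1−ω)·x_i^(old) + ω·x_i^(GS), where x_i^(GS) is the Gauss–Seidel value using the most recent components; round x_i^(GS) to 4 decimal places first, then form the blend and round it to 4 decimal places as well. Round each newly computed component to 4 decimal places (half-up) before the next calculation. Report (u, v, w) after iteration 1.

Iteration 1:
  u: GS value = (12 - (-1)·2.0000 - (-4)·0.0000) / (7) = 2.0000;  u ← (1−ω)·0.0000 + ω·2.0000 = 2.2000
  v: GS value = (-7 - (-4)·2.2000 - (3)·0.0000) / (11) = 0.1636;  v ← (1−ω)·2.0000 + ω·0.1636 = -0.0200
  w: GS value = (-3 - (-2)·2.2000 - (-2)·-0.0200) / (8) = 0.1700;  w ← (1−ω)·0.0000 + ω·0.1700 = 0.1870

(2.2000, -0.0200, 0.1870)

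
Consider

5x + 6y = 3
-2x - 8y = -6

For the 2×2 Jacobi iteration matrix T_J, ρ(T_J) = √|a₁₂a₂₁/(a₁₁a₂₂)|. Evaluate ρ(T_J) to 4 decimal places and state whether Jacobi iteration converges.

0.5477

a₁₂a₂₁/(a₁₁a₂₂) = (6)·(-2) / ((5)·(-8)) = 0.300000
ρ = √|0.300000| = √0.300000 = 0.5477
ρ < 1, so Jacobi converges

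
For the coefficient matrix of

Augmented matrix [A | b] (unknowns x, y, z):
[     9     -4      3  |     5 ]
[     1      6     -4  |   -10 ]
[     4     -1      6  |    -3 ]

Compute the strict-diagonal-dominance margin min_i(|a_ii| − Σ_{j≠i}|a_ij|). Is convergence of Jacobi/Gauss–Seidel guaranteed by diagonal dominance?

1

row 1: |9| − (4+3) = 2
row 2: |6| − (1+4) = 1
row 3: |6| − (4+1) = 1
minimum over rows = 1 → strictly diagonally dominant (convergence guaranteed)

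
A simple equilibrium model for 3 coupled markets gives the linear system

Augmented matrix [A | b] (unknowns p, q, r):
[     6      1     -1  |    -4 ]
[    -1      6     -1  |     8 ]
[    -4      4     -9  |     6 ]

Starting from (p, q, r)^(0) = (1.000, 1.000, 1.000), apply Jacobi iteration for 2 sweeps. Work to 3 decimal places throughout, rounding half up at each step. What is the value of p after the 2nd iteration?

-1.056

Iteration 1:
  p = (-4 - (1)·1.000 - (-1)·1.000) / (6) = -0.667
  q = (8 - (-1)·1.000 - (-1)·1.000) / (6) = 1.667
  r = (6 - (-4)·1.000 - (4)·1.000) / (-9) = -0.667
Iteration 2:
  p = (-4 - (1)·1.667 - (-1)·-0.667) / (6) = -1.056
  q = (8 - (-1)·-0.667 - (-1)·-0.667) / (6) = 1.111
  r = (6 - (-4)·-0.667 - (4)·1.667) / (-9) = 0.371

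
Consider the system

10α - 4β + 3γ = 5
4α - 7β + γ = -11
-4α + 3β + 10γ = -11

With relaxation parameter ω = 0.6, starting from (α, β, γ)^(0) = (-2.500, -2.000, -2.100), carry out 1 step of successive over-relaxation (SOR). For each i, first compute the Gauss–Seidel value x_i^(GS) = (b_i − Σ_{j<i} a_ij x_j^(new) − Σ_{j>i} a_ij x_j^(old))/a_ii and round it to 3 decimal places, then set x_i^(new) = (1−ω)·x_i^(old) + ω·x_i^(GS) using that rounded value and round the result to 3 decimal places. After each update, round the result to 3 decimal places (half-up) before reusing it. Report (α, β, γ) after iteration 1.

(-0.802, -0.312, -1.636)

Iteration 1:
  α: GS value = (5 - (-4)·-2.000 - (3)·-2.100) / (10) = 0.330;  α ← (1−ω)·-2.500 + ω·0.330 = -0.802
  β: GS value = (-11 - (4)·-0.802 - (1)·-2.100) / (-7) = 0.813;  β ← (1−ω)·-2.000 + ω·0.813 = -0.312
  γ: GS value = (-11 - (-4)·-0.802 - (3)·-0.312) / (10) = -1.327;  γ ← (1−ω)·-2.100 + ω·-1.327 = -1.636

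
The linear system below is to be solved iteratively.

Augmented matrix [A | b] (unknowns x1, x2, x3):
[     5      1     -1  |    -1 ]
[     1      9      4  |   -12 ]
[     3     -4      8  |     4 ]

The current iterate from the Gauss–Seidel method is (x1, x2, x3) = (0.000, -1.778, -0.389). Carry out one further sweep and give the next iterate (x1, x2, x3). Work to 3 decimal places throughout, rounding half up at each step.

One sweep:
  x1 = (-1 - (1)·-1.778 - (-1)·-0.389) / (5) = 0.078
  x2 = (-12 - (1)·0.078 - (4)·-0.389) / (9) = -1.169
  x3 = (4 - (3)·0.078 - (-4)·-1.169) / (8) = -0.114

(0.078, -1.169, -0.114)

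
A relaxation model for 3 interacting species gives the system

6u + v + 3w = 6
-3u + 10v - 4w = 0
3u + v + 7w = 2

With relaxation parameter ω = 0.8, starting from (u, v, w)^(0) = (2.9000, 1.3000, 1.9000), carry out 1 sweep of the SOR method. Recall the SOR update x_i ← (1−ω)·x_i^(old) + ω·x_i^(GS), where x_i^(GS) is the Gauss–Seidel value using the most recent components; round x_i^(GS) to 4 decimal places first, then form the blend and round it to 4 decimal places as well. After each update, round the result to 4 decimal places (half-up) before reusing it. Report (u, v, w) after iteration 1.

(0.4466, 0.9752, 0.3440)

Iteration 1:
  u: GS value = (6 - (1)·1.3000 - (3)·1.9000) / (6) = -0.1667;  u ← (1−ω)·2.9000 + ω·-0.1667 = 0.4466
  v: GS value = (0 - (-3)·0.4466 - (-4)·1.9000) / (10) = 0.8940;  v ← (1−ω)·1.3000 + ω·0.8940 = 0.9752
  w: GS value = (2 - (3)·0.4466 - (1)·0.9752) / (7) = -0.0450;  w ← (1−ω)·1.9000 + ω·-0.0450 = 0.3440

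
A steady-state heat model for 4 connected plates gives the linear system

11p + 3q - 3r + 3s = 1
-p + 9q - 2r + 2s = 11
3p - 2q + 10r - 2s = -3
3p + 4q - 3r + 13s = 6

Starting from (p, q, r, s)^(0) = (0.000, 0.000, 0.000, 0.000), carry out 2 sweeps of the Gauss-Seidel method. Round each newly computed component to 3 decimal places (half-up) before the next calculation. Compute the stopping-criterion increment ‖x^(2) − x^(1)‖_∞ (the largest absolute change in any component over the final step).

Iteration 1:
  p = (1 - (3)·0.000 - (-3)·0.000 - (3)·0.000) / (11) = 0.091
  q = (11 - (-1)·0.091 - (-2)·0.000 - (2)·0.000) / (9) = 1.232
  r = (-3 - (3)·0.091 - (-2)·1.232 - (-2)·0.000) / (10) = -0.081
  s = (6 - (3)·0.091 - (4)·1.232 - (-3)·-0.081) / (13) = 0.043
Iteration 2:
  p = (1 - (3)·1.232 - (-3)·-0.081 - (3)·0.043) / (11) = -0.279
  q = (11 - (-1)·-0.279 - (-2)·-0.081 - (2)·0.043) / (9) = 1.164
  r = (-3 - (3)·-0.279 - (-2)·1.164 - (-2)·0.043) / (10) = 0.025
  s = (6 - (3)·-0.279 - (4)·1.164 - (-3)·0.025) / (13) = 0.174
Change: (-0.370, -0.068, 0.106, 0.131) → max |·| = 0.370

0.370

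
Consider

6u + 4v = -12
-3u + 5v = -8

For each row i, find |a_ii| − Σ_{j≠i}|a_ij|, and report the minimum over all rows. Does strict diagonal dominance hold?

row 1: |6| − (4) = 2
row 2: |5| − (3) = 2
minimum over rows = 2 → strictly diagonally dominant (convergence guaranteed)

2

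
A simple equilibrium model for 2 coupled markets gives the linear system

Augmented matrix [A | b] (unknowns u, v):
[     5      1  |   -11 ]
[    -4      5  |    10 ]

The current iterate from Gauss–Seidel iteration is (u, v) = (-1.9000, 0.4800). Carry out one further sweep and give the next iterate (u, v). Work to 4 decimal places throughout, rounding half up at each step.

One sweep:
  u = (-11 - (1)·0.4800) / (5) = -2.2960
  v = (10 - (-4)·-2.2960) / (5) = 0.1632

(-2.2960, 0.1632)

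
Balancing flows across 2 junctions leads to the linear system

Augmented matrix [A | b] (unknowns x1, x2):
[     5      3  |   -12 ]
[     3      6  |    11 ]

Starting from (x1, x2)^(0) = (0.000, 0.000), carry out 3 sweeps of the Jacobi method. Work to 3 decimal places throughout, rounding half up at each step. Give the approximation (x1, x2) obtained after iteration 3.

Iteration 1:
  x1 = (-12 - (3)·0.000) / (5) = -2.400
  x2 = (11 - (3)·0.000) / (6) = 1.833
Iteration 2:
  x1 = (-12 - (3)·1.833) / (5) = -3.500
  x2 = (11 - (3)·-2.400) / (6) = 3.033
Iteration 3:
  x1 = (-12 - (3)·3.033) / (5) = -4.220
  x2 = (11 - (3)·-3.500) / (6) = 3.583

(-4.220, 3.583)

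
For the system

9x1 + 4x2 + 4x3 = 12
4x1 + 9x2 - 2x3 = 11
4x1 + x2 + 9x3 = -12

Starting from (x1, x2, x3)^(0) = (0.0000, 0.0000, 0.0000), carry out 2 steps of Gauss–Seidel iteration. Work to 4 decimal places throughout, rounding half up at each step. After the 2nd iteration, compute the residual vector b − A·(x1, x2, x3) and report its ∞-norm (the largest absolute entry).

Iteration 1:
  x1 = (12 - (4)·0.0000 - (4)·0.0000) / (9) = 1.3333
  x2 = (11 - (4)·1.3333 - (-2)·0.0000) / (9) = 0.6296
  x3 = (-12 - (4)·1.3333 - (1)·0.6296) / (9) = -1.9959
Iteration 2:
  x1 = (12 - (4)·0.6296 - (4)·-1.9959) / (9) = 1.9406
  x2 = (11 - (4)·1.9406 - (-2)·-1.9959) / (9) = -0.0838
  x3 = (-12 - (4)·1.9406 - (1)·-0.0838) / (9) = -2.1865
Residual b − A·x = (3.6158, -0.3812, -0.0001); ∞-norm = 3.6158

3.6158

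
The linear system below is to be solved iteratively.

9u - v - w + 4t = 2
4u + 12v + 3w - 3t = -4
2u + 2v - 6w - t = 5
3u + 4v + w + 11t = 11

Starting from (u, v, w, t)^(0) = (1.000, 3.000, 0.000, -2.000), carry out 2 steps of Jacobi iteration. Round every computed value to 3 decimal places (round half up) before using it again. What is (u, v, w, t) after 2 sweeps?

(0.347, -1.114, -0.680, 0.955)

Iteration 1:
  u = (2 - (-1)·3.000 - (-1)·0.000 - (4)·-2.000) / (9) = 1.444
  v = (-4 - (4)·1.000 - (3)·0.000 - (-3)·-2.000) / (12) = -1.167
  w = (5 - (2)·1.000 - (2)·3.000 - (-1)·-2.000) / (-6) = 0.833
  t = (11 - (3)·1.000 - (4)·3.000 - (1)·0.000) / (11) = -0.364
Iteration 2:
  u = (2 - (-1)·-1.167 - (-1)·0.833 - (4)·-0.364) / (9) = 0.347
  v = (-4 - (4)·1.444 - (3)·0.833 - (-3)·-0.364) / (12) = -1.114
  w = (5 - (2)·1.444 - (2)·-1.167 - (-1)·-0.364) / (-6) = -0.680
  t = (11 - (3)·1.444 - (4)·-1.167 - (1)·0.833) / (11) = 0.955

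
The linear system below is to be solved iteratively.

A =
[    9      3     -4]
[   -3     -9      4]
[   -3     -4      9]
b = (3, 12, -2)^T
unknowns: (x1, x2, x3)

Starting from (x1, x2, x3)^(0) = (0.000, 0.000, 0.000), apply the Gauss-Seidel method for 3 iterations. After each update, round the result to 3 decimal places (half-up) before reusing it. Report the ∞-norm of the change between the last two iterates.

0.079

Iteration 1:
  x1 = (3 - (3)·0.000 - (-4)·0.000) / (9) = 0.333
  x2 = (12 - (-3)·0.333 - (4)·0.000) / (-9) = -1.444
  x3 = (-2 - (-3)·0.333 - (-4)·-1.444) / (9) = -0.753
Iteration 2:
  x1 = (3 - (3)·-1.444 - (-4)·-0.753) / (9) = 0.480
  x2 = (12 - (-3)·0.480 - (4)·-0.753) / (-9) = -1.828
  x3 = (-2 - (-3)·0.480 - (-4)·-1.828) / (9) = -0.875
Iteration 3:
  x1 = (3 - (3)·-1.828 - (-4)·-0.875) / (9) = 0.554
  x2 = (12 - (-3)·0.554 - (4)·-0.875) / (-9) = -1.907
  x3 = (-2 - (-3)·0.554 - (-4)·-1.907) / (9) = -0.885
Change: (0.074, -0.079, -0.010) → max |·| = 0.079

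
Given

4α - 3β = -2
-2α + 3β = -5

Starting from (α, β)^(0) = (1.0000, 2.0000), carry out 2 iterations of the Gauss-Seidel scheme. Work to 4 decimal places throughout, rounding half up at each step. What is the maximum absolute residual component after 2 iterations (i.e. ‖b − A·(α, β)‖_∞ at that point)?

Iteration 1:
  α = (-2 - (-3)·2.0000) / (4) = 1.0000
  β = (-5 - (-2)·1.0000) / (3) = -1.0000
Iteration 2:
  α = (-2 - (-3)·-1.0000) / (4) = -1.2500
  β = (-5 - (-2)·-1.2500) / (3) = -2.5000
Residual b − A·x = (-4.5000, 0.0000); ∞-norm = 4.5000

4.5000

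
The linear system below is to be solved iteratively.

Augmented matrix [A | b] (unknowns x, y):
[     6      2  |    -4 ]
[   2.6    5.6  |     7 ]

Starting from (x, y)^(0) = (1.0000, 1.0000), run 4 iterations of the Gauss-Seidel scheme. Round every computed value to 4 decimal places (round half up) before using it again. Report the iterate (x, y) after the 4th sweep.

(-1.2806, 1.8446)

Iteration 1:
  x = (-4 - (2)·1.0000) / (6) = -1.0000
  y = (7 - (2.6)·-1.0000) / (5.6) = 1.7143
Iteration 2:
  x = (-4 - (2)·1.7143) / (6) = -1.2381
  y = (7 - (2.6)·-1.2381) / (5.6) = 1.8248
Iteration 3:
  x = (-4 - (2)·1.8248) / (6) = -1.2749
  y = (7 - (2.6)·-1.2749) / (5.6) = 1.8419
Iteration 4:
  x = (-4 - (2)·1.8419) / (6) = -1.2806
  y = (7 - (2.6)·-1.2806) / (5.6) = 1.8446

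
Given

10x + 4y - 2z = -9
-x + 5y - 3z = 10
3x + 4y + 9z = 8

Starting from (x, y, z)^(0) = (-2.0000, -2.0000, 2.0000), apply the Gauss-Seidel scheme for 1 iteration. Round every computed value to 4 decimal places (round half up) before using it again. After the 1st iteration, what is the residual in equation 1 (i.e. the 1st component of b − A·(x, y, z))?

-26.3600

Iteration 1:
  x = (-9 - (4)·-2.0000 - (-2)·2.0000) / (10) = 0.3000
  y = (10 - (-1)·0.3000 - (-3)·2.0000) / (5) = 3.2600
  z = (8 - (3)·0.3000 - (4)·3.2600) / (9) = -0.6600
Residual b − A·x = (-26.3600, -7.9800, 0.0000)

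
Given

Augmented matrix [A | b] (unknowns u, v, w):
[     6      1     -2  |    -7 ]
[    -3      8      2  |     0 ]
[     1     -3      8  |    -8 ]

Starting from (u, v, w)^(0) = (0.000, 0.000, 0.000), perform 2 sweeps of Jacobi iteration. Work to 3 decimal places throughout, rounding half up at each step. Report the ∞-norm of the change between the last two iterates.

0.333

Iteration 1:
  u = (-7 - (1)·0.000 - (-2)·0.000) / (6) = -1.167
  v = (0 - (-3)·0.000 - (2)·0.000) / (8) = 0.000
  w = (-8 - (1)·0.000 - (-3)·0.000) / (8) = -1.000
Iteration 2:
  u = (-7 - (1)·0.000 - (-2)·-1.000) / (6) = -1.500
  v = (0 - (-3)·-1.167 - (2)·-1.000) / (8) = -0.188
  w = (-8 - (1)·-1.167 - (-3)·0.000) / (8) = -0.854
Change: (-0.333, -0.188, 0.146) → max |·| = 0.333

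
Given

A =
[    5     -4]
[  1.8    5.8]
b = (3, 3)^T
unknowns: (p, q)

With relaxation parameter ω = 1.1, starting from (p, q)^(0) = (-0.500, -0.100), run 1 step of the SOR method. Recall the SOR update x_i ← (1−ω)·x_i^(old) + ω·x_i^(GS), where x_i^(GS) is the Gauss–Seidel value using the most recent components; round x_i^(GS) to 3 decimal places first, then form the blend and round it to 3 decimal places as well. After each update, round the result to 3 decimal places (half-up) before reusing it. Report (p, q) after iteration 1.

(0.622, 0.366)

Iteration 1:
  p: GS value = (3 - (-4)·-0.100) / (5) = 0.520;  p ← (1−ω)·-0.500 + ω·0.520 = 0.622
  q: GS value = (3 - (1.8)·0.622) / (5.8) = 0.324;  q ← (1−ω)·-0.100 + ω·0.324 = 0.366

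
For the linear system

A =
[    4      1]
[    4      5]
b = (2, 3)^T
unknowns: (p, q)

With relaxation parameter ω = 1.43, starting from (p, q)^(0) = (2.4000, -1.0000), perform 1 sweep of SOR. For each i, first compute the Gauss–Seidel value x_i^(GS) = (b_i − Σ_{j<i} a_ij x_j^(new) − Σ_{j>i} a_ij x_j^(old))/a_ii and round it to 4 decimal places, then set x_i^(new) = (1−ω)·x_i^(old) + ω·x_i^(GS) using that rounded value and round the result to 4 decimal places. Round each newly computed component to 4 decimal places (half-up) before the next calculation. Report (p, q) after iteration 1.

(0.0405, 1.2417)

Iteration 1:
  p: GS value = (2 - (1)·-1.0000) / (4) = 0.7500;  p ← (1−ω)·2.4000 + ω·0.7500 = 0.0405
  q: GS value = (3 - (4)·0.0405) / (5) = 0.5676;  q ← (1−ω)·-1.0000 + ω·0.5676 = 1.2417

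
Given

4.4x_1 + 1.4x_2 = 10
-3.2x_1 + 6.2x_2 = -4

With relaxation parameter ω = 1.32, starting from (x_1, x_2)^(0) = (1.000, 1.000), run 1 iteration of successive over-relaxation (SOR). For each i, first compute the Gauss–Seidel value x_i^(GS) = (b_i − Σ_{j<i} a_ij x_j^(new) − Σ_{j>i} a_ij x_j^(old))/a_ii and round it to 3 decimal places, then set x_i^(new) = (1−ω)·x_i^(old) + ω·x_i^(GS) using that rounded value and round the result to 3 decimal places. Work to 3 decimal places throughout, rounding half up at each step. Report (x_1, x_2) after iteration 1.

Iteration 1:
  x_1: GS value = (10 - (1.4)·1.000) / (4.4) = 1.955;  x_1 ← (1−ω)·1.000 + ω·1.955 = 2.261
  x_2: GS value = (-4 - (-3.2)·2.261) / (6.2) = 0.522;  x_2 ← (1−ω)·1.000 + ω·0.522 = 0.369

(2.261, 0.369)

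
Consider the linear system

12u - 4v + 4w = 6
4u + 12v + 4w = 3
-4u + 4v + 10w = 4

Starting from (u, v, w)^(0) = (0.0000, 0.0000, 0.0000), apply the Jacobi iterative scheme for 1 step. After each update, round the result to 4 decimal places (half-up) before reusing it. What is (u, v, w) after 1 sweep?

(0.5000, 0.2500, 0.4000)

Iteration 1:
  u = (6 - (-4)·0.0000 - (4)·0.0000) / (12) = 0.5000
  v = (3 - (4)·0.0000 - (4)·0.0000) / (12) = 0.2500
  w = (4 - (-4)·0.0000 - (4)·0.0000) / (10) = 0.4000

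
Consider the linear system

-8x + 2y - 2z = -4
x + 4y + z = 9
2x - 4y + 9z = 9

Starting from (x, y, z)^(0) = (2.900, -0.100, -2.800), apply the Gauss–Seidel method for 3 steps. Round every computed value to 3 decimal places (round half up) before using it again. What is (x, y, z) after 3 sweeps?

(0.510, 1.733, 1.657)

Iteration 1:
  x = (-4 - (2)·-0.100 - (-2)·-2.800) / (-8) = 1.175
  y = (9 - (1)·1.175 - (1)·-2.800) / (4) = 2.656
  z = (9 - (2)·1.175 - (-4)·2.656) / (9) = 1.919
Iteration 2:
  x = (-4 - (2)·2.656 - (-2)·1.919) / (-8) = 0.684
  y = (9 - (1)·0.684 - (1)·1.919) / (4) = 1.599
  z = (9 - (2)·0.684 - (-4)·1.599) / (9) = 1.559
Iteration 3:
  x = (-4 - (2)·1.599 - (-2)·1.559) / (-8) = 0.510
  y = (9 - (1)·0.510 - (1)·1.559) / (4) = 1.733
  z = (9 - (2)·0.510 - (-4)·1.733) / (9) = 1.657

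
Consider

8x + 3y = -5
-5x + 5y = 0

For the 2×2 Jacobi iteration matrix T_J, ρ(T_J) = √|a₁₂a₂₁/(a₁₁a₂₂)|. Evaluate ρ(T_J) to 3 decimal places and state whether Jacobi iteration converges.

a₁₂a₂₁/(a₁₁a₂₂) = (3)·(-5) / ((8)·(5)) = -0.375000
ρ = √|-0.375000| = √0.375000 = 0.612
ρ < 1, so Jacobi converges

0.612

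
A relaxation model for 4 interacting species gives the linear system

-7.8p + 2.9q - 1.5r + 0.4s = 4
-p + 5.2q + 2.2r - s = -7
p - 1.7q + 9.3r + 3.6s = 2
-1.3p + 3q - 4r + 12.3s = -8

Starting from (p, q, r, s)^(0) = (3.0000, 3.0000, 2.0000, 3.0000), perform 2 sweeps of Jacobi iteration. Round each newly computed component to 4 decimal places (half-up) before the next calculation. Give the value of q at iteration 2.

-1.0496

Iteration 1:
  p = (4 - (2.9)·3.0000 - (-1.5)·2.0000 - (0.4)·3.0000) / (-7.8) = 0.3718
  q = (-7 - (-1)·3.0000 - (2.2)·2.0000 - (-1)·3.0000) / (5.2) = -1.0385
  r = (2 - (1)·3.0000 - (-1.7)·3.0000 - (3.6)·3.0000) / (9.3) = -0.7204
  s = (-8 - (-1.3)·3.0000 - (3)·3.0000 - (-4)·2.0000) / (12.3) = -0.4146
Iteration 2:
  p = (4 - (2.9)·-1.0385 - (-1.5)·-0.7204 - (0.4)·-0.4146) / (-7.8) = -0.7817
  q = (-7 - (-1)·0.3718 - (2.2)·-0.7204 - (-1)·-0.4146) / (5.2) = -1.0496
  r = (2 - (1)·0.3718 - (-1.7)·-1.0385 - (3.6)·-0.4146) / (9.3) = 0.1457
  s = (-8 - (-1.3)·0.3718 - (3)·-1.0385 - (-4)·-0.7204) / (12.3) = -0.5921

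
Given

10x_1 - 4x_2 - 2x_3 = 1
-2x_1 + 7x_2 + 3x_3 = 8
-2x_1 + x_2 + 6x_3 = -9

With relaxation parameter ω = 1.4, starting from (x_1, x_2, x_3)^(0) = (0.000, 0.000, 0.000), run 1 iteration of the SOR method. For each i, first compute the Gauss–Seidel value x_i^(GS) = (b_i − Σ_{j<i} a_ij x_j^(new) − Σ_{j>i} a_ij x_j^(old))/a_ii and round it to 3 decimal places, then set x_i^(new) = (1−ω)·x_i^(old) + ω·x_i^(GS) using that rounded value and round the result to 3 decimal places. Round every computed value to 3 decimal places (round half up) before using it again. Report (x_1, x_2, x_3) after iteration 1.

Iteration 1:
  x_1: GS value = (1 - (-4)·0.000 - (-2)·0.000) / (10) = 0.100;  x_1 ← (1−ω)·0.000 + ω·0.100 = 0.140
  x_2: GS value = (8 - (-2)·0.140 - (3)·0.000) / (7) = 1.183;  x_2 ← (1−ω)·0.000 + ω·1.183 = 1.656
  x_3: GS value = (-9 - (-2)·0.140 - (1)·1.656) / (6) = -1.729;  x_3 ← (1−ω)·0.000 + ω·-1.729 = -2.421

(0.140, 1.656, -2.421)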